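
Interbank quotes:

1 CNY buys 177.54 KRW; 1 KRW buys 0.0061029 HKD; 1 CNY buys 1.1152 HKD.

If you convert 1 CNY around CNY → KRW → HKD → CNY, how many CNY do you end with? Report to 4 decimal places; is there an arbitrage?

Around CNY → KRW → HKD → CNY: 1 × 177.54 × 0.0061029 ÷ 1.1152 = 0.971583
Product < 1; profitable direction is CNY → HKD → KRW → CNY.

0.9716 (arbitrage exists)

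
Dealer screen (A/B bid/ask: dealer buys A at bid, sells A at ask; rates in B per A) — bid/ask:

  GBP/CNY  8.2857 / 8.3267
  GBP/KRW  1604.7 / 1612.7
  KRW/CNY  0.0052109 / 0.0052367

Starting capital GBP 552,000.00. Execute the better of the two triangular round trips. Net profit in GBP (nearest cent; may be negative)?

Best loop GBP → KRW → CNY → GBP:
GBP 552,000.00 × 1604.7 (sell GBP at bid) = KRW 885,794,400
KRW 885,794,400 × 0.0052109 (sell KRW at bid) = CNY 4,615,786.04
CNY 4,615,786.04 ÷ 8.3267 (buy GBP at ask) = GBP 554,335.58

Net profit: GBP 2,335.58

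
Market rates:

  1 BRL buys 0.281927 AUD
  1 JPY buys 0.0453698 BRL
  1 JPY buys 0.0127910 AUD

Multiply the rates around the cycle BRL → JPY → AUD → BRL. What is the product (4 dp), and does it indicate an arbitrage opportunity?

Around BRL → JPY → AUD → BRL: 1 ÷ 0.0453698 × 0.0127910 ÷ 0.281927 = 1.000002
Product ≈ 1 (deviation 0.000%, within rounding noise).

1.0000 (no arbitrage)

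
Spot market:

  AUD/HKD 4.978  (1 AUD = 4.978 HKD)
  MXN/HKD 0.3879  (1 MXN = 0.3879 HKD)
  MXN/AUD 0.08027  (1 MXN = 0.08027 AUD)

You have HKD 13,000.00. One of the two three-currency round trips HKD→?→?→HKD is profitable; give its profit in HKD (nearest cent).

Profitable loop is HKD → MXN → AUD → HKD:
HKD 13,000.00 ÷ 0.3879 = MXN 33,513.79
MXN 33,513.79 × 0.08027 = AUD 2,690.15
AUD 2,690.15 × 4.978 = HKD 13,391.58
Profit = HKD 13,391.58 − HKD 13,000.00

Profit: HKD 391.58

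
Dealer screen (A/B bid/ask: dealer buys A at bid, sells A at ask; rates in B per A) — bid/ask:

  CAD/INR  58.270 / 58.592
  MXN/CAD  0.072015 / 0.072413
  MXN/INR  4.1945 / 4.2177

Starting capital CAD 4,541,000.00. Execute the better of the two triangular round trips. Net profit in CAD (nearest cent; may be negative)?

Best loop CAD → INR → MXN → CAD:
CAD 4,541,000.00 × 58.270 (sell CAD at bid) = INR 264,604,070.00
INR 264,604,070.00 ÷ 4.2177 (buy MXN at ask) = MXN 62,736,579.18
MXN 62,736,579.18 × 0.072015 (sell MXN at bid) = CAD 4,517,974.75

Net result: CAD -23,025.25 (no profitable arbitrage after spreads)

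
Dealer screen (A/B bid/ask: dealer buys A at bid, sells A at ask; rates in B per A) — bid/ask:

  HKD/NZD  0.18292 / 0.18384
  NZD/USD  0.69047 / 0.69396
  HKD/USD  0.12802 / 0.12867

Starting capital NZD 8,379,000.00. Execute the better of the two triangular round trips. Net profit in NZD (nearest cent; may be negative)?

Best loop NZD → HKD → USD → NZD:
NZD 8,379,000.00 ÷ 0.18384 (buy HKD at ask) = HKD 45,577,676.24
HKD 45,577,676.24 × 0.12802 (sell HKD at bid) = USD 5,834,854.11
USD 5,834,854.11 ÷ 0.69396 (buy NZD at ask) = NZD 8,408,055.38

Net profit: NZD 29,055.38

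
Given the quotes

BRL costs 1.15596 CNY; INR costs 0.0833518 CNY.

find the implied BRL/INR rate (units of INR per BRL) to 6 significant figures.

1 BRL × 1.15596 = 1.15596 CNY
1.15596 CNY ÷ 0.0833518 = 13.8684 INR

BRL/INR = 13.8684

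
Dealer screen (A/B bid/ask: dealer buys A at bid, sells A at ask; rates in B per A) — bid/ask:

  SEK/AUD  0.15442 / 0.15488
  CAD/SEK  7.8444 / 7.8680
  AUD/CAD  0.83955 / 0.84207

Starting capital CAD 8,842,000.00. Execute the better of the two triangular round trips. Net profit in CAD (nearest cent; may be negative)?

Net profit: CAD 150,084.01

Best loop CAD → SEK → AUD → CAD:
CAD 8,842,000.00 × 7.8444 (sell CAD at bid) = SEK 69,360,184.80
SEK 69,360,184.80 × 0.15442 (sell SEK at bid) = AUD 10,710,599.74
AUD 10,710,599.74 × 0.83955 (sell AUD at bid) = CAD 8,992,084.01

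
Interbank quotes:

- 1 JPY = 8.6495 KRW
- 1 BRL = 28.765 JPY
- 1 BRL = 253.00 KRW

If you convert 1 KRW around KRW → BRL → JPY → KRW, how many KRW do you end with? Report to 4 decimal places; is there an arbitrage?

0.9834 (arbitrage exists)

Around KRW → BRL → JPY → KRW: 1 ÷ 253.00 × 28.765 × 8.6495 = 0.983411
Product < 1; profitable direction is KRW → JPY → BRL → KRW.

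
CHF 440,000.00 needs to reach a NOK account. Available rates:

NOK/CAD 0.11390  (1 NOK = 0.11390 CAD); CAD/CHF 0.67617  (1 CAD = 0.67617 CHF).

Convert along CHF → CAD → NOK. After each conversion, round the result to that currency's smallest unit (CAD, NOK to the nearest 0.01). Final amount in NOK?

NOK 5,713,116.15

CHF 440,000.00 ÷ 0.67617 = CAD 650,723.93
CAD 650,723.93 ÷ 0.11390 = NOK 5,713,116.15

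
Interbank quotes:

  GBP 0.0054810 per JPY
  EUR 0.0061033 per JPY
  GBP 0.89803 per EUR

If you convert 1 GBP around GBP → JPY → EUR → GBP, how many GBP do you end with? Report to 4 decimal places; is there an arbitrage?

Around GBP → JPY → EUR → GBP: 1 ÷ 0.0054810 × 0.0061033 × 0.89803 = 0.999990
Product ≈ 1 (deviation 0.001%, within rounding noise).

1.0000 (no arbitrage)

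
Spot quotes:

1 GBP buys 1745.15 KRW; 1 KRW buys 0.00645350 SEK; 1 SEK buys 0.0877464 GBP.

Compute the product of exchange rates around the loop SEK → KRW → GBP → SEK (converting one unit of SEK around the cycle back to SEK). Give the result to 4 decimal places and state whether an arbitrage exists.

1.0119 (arbitrage exists)

Around SEK → KRW → GBP → SEK: 1 ÷ 0.00645350 ÷ 1745.15 ÷ 0.0877464 = 1.011912
Product > 1; profitable direction is SEK → KRW → GBP → SEK.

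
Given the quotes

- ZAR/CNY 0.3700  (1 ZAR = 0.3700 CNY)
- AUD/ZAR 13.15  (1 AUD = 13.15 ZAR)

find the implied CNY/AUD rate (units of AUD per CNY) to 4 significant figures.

CNY/AUD = 0.2055

1 CNY ÷ 0.3700 = 2.7027 ZAR
2.7027 ZAR ÷ 13.15 = 0.205529 AUD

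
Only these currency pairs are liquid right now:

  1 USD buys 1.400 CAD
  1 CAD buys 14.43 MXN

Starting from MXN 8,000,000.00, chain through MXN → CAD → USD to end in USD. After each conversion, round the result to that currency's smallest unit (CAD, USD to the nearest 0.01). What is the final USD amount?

MXN 8,000,000.00 ÷ 14.43 = CAD 554,400.55
CAD 554,400.55 ÷ 1.400 = USD 396,000.39

USD 396,000.39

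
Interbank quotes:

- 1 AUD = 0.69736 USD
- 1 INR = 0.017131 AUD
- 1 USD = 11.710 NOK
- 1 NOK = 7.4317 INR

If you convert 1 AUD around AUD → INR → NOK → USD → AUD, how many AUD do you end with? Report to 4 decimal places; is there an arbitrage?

Around AUD → INR → NOK → USD → AUD: 1 ÷ 0.017131 ÷ 7.4317 ÷ 11.710 ÷ 0.69736 = 0.961867
Product < 1; profitable direction is AUD → USD → NOK → INR → AUD.

0.9619 (arbitrage exists)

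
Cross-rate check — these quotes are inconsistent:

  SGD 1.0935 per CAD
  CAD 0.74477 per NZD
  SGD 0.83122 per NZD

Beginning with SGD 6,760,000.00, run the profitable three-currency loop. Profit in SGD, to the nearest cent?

Profitable loop is SGD → CAD → NZD → SGD:
SGD 6,760,000.00 ÷ 1.0935 = CAD 6,181,984.45
CAD 6,181,984.45 ÷ 0.74477 = NZD 8,300,528.29
NZD 8,300,528.29 × 0.83122 = SGD 6,899,565.12
Profit = SGD 6,899,565.12 − SGD 6,760,000.00

Profit: SGD 139,565.12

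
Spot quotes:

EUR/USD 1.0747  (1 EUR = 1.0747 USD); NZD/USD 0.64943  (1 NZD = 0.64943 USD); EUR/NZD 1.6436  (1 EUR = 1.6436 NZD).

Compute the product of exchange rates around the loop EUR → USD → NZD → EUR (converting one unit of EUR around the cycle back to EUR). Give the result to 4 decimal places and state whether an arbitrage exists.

1.0068 (arbitrage exists)

Around EUR → USD → NZD → EUR: 1 × 1.0747 ÷ 0.64943 ÷ 1.6436 = 1.006836
Product > 1; profitable direction is EUR → USD → NZD → EUR.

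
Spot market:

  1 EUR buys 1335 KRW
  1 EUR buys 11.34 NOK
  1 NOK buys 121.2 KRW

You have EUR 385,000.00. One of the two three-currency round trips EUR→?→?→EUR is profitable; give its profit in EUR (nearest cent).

Profitable loop is EUR → NOK → KRW → EUR:
EUR 385,000.00 × 11.34 = NOK 4,365,900.00
NOK 4,365,900.00 × 121.2 = KRW 529,147,080
KRW 529,147,080 ÷ 1335 = EUR 396,364.85
Profit = EUR 396,364.85 − EUR 385,000.00

Profit: EUR 11,364.85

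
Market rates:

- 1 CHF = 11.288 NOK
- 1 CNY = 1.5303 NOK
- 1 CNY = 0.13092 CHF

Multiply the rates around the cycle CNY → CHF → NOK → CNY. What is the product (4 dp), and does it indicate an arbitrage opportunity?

0.9657 (arbitrage exists)

Around CNY → CHF → NOK → CNY: 1 × 0.13092 × 11.288 ÷ 1.5303 = 0.965709
Product < 1; profitable direction is CNY → NOK → CHF → CNY.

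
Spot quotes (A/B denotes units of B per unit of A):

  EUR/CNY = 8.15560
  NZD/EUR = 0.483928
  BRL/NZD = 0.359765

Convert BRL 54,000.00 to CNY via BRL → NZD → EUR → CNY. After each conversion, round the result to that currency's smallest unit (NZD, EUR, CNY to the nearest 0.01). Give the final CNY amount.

BRL 54,000.00 × 0.359765 = NZD 19,427.31
NZD 19,427.31 × 0.483928 = EUR 9,401.42
EUR 9,401.42 × 8.15560 = CNY 76,674.22

CNY 76,674.22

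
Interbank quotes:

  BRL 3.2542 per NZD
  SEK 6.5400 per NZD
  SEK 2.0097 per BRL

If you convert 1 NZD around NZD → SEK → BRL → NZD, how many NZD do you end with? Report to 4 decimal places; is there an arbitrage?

Around NZD → SEK → BRL → NZD: 1 × 6.5400 ÷ 2.0097 ÷ 3.2542 = 1.000005
Product ≈ 1 (deviation 0.001%, within rounding noise).

1.0000 (no arbitrage)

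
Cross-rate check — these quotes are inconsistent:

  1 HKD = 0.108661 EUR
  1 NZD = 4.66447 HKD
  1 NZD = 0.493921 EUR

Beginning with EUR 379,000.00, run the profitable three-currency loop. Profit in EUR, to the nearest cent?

Profit: EUR 9,917.71

Profitable loop is EUR → NZD → HKD → EUR:
EUR 379,000.00 ÷ 0.493921 = NZD 767,329.19
NZD 767,329.19 × 4.66447 = HKD 3,579,183.98
HKD 3,579,183.98 × 0.108661 = EUR 388,917.71
Profit = EUR 388,917.71 − EUR 379,000.00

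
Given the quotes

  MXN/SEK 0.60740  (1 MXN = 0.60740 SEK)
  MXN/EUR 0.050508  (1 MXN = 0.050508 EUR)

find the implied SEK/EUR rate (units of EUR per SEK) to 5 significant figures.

SEK/EUR = 0.083154

1 SEK ÷ 0.60740 = 1.64636 MXN
1.64636 MXN × 0.050508 = 0.0831544 EUR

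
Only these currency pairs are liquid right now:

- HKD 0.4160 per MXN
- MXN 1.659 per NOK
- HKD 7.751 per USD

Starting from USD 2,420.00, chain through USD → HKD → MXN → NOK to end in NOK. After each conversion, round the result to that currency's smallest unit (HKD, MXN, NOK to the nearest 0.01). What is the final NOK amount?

NOK 27,178.99

USD 2,420.00 × 7.751 = HKD 18,757.42
HKD 18,757.42 ÷ 0.4160 = MXN 45,089.95
MXN 45,089.95 ÷ 1.659 = NOK 27,178.99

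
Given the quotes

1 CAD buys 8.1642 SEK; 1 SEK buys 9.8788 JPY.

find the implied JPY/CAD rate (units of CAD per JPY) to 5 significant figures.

1 JPY ÷ 9.8788 = 0.101227 SEK
0.101227 SEK ÷ 8.1642 = 0.0123989 CAD

JPY/CAD = 0.012399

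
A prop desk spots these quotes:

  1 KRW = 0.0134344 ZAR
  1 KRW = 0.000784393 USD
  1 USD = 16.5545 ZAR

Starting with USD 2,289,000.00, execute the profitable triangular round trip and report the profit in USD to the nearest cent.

Profitable loop is USD → KRW → ZAR → USD:
USD 2,289,000.00 ÷ 0.000784393 = KRW 2,918,180,045
KRW 2,918,180,045 × 0.0134344 = ZAR 39,203,998.00
ZAR 39,203,998.00 ÷ 16.5545 = USD 2,368,177.72
Profit = USD 2,368,177.72 − USD 2,289,000.00

Profit: USD 79,177.72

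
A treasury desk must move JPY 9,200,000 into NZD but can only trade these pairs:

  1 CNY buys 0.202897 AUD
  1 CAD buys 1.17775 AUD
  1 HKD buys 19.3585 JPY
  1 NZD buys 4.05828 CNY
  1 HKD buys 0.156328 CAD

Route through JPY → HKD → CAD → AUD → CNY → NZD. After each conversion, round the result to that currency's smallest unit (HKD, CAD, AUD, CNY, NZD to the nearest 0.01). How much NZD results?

JPY 9,200,000 ÷ 19.3585 = HKD 475,243.43
HKD 475,243.43 × 0.156328 = CAD 74,293.85
CAD 74,293.85 × 1.17775 = AUD 87,499.58
AUD 87,499.58 ÷ 0.202897 = CNY 431,251.23
CNY 431,251.23 ÷ 4.05828 = NZD 106,264.53

NZD 106,264.53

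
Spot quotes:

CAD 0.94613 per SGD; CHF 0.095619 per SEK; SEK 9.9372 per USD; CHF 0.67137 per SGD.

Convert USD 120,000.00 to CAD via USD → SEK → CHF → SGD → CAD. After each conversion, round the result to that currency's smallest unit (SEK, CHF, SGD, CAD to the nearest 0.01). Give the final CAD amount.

USD 120,000.00 × 9.9372 = SEK 1,192,464.00
SEK 1,192,464.00 × 0.095619 = CHF 114,022.22
CHF 114,022.22 ÷ 0.67137 = SGD 169,835.14
SGD 169,835.14 × 0.94613 = CAD 160,686.12

CAD 160,686.12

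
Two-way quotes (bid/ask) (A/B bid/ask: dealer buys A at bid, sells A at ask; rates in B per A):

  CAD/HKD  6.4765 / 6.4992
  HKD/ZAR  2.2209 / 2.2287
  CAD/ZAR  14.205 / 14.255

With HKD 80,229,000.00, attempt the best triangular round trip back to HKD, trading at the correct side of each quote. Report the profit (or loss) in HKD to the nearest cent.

Net profit: HKD 724,108.80

Best loop HKD → ZAR → CAD → HKD:
HKD 80,229,000.00 × 2.2209 (sell HKD at bid) = ZAR 178,180,586.10
ZAR 178,180,586.10 ÷ 14.255 (buy CAD at ask) = CAD 12,499,514.98
CAD 12,499,514.98 × 6.4765 (sell CAD at bid) = HKD 80,953,108.80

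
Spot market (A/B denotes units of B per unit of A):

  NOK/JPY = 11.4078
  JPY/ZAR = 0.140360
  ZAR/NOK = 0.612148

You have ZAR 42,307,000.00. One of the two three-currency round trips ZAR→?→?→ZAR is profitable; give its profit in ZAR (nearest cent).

Profitable loop is ZAR → JPY → NOK → ZAR:
ZAR 42,307,000.00 ÷ 0.140360 = JPY 301,417,783
JPY 301,417,783 ÷ 11.4078 = NOK 26,422,078.13
NOK 26,422,078.13 ÷ 0.612148 = ZAR 43,162,892.19
Profit = ZAR 43,162,892.19 − ZAR 42,307,000.00

Profit: ZAR 855,892.19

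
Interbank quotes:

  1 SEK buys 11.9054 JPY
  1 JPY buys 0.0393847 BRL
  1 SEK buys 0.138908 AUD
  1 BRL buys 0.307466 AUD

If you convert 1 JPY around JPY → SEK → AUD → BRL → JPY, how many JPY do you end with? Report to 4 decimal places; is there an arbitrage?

0.9635 (arbitrage exists)

Around JPY → SEK → AUD → BRL → JPY: 1 ÷ 11.9054 × 0.138908 ÷ 0.307466 ÷ 0.0393847 = 0.963515
Product < 1; profitable direction is JPY → BRL → AUD → SEK → JPY.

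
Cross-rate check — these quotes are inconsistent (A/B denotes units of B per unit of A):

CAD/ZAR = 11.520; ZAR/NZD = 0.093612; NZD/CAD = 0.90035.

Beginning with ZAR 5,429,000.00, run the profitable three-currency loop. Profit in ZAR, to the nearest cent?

Profit: ZAR 162,450.31

Profitable loop is ZAR → CAD → NZD → ZAR:
ZAR 5,429,000.00 ÷ 11.520 = CAD 471,267.36
CAD 471,267.36 ÷ 0.90035 = NZD 523,426.85
NZD 523,426.85 ÷ 0.093612 = ZAR 5,591,450.31
Profit = ZAR 5,591,450.31 − ZAR 5,429,000.00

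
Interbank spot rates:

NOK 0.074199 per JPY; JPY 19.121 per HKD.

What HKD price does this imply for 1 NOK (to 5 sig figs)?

1 NOK ÷ 0.074199 = 13.4773 JPY
13.4773 JPY ÷ 19.121 = 0.704841 HKD

NOK/HKD = 0.70484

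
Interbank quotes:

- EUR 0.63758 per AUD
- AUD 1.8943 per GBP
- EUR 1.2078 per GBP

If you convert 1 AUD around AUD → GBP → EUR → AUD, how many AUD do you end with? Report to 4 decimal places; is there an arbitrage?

1.0000 (no arbitrage)

Around AUD → GBP → EUR → AUD: 1 ÷ 1.8943 × 1.2078 ÷ 0.63758 = 1.000027
Product ≈ 1 (deviation 0.003%, within rounding noise).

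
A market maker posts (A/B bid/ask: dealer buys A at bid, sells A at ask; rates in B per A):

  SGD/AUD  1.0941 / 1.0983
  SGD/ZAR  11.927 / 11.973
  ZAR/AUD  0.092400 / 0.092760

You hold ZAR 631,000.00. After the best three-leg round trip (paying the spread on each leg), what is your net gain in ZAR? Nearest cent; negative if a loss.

Net profit: ZAR 2,157.22

Best loop ZAR → AUD → SGD → ZAR:
ZAR 631,000.00 × 0.092400 (sell ZAR at bid) = AUD 58,304.40
AUD 58,304.40 ÷ 1.0983 (buy SGD at ask) = SGD 53,086.04
SGD 53,086.04 × 11.927 (sell SGD at bid) = ZAR 633,157.22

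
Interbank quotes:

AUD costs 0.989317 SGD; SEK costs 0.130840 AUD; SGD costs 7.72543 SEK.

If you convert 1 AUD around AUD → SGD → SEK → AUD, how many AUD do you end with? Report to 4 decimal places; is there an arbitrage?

1.0000 (no arbitrage)

Around AUD → SGD → SEK → AUD: 1 × 0.989317 × 7.72543 × 0.130840 = 0.999997
Product ≈ 1 (deviation 0.000%, within rounding noise).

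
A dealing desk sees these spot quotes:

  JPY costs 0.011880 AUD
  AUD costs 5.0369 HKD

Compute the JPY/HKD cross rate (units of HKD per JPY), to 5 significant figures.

JPY/HKD = 0.059838

1 JPY × 0.011880 = 0.01188 AUD
0.01188 AUD × 5.0369 = 0.0598384 HKD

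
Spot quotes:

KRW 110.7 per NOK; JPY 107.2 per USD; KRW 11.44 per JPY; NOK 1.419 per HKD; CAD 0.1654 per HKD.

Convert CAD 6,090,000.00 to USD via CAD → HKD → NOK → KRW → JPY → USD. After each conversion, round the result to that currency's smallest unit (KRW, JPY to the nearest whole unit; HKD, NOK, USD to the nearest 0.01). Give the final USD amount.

CAD 6,090,000.00 ÷ 0.1654 = HKD 36,819,830.71
HKD 36,819,830.71 × 1.419 = NOK 52,247,339.78
NOK 52,247,339.78 × 110.7 = KRW 5,783,780,514
KRW 5,783,780,514 ÷ 11.44 = JPY 505,575,220
JPY 505,575,220 ÷ 107.2 = USD 4,716,186.75

USD 4,716,186.75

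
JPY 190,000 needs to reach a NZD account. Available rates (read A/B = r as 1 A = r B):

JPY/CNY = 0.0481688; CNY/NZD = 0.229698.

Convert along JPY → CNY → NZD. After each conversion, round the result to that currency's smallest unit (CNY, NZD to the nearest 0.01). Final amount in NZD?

NZD 2,102.21

JPY 190,000 × 0.0481688 = CNY 9,152.07
CNY 9,152.07 × 0.229698 = NZD 2,102.21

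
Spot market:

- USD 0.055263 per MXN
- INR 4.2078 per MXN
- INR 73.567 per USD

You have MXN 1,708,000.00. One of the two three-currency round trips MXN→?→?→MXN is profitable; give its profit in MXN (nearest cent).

Profit: MXN 59,768.75

Profitable loop is MXN → INR → USD → MXN:
MXN 1,708,000.00 × 4.2078 = INR 7,186,922.40
INR 7,186,922.40 ÷ 73.567 = USD 97,692.20
USD 97,692.20 ÷ 0.055263 = MXN 1,767,768.75
Profit = MXN 1,767,768.75 − MXN 1,708,000.00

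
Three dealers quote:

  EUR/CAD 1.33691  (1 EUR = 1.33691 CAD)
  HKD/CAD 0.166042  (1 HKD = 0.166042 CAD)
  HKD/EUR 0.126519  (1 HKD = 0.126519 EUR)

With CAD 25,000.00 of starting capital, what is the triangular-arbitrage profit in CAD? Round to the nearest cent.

Profit: CAD 467.13

Profitable loop is CAD → HKD → EUR → CAD:
CAD 25,000.00 ÷ 0.166042 = HKD 150,564.32
HKD 150,564.32 × 0.126519 = EUR 19,049.25
EUR 19,049.25 × 1.33691 = CAD 25,467.13
Profit = CAD 25,467.13 − CAD 25,000.00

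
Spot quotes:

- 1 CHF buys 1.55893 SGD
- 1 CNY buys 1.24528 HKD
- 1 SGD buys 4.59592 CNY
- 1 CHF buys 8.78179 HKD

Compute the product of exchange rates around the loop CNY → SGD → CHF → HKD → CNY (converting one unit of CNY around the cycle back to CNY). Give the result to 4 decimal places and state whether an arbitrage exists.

Around CNY → SGD → CHF → HKD → CNY: 1 ÷ 4.59592 ÷ 1.55893 × 8.78179 ÷ 1.24528 = 0.984276
Product < 1; profitable direction is CNY → HKD → CHF → SGD → CNY.

0.9843 (arbitrage exists)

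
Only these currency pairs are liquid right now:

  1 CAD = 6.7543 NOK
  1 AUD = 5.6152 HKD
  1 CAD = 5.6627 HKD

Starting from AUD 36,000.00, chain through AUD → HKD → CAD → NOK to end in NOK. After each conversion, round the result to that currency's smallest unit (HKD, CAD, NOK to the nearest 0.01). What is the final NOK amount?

NOK 241,115.14

AUD 36,000.00 × 5.6152 = HKD 202,147.20
HKD 202,147.20 ÷ 5.6627 = CAD 35,698.02
CAD 35,698.02 × 6.7543 = NOK 241,115.14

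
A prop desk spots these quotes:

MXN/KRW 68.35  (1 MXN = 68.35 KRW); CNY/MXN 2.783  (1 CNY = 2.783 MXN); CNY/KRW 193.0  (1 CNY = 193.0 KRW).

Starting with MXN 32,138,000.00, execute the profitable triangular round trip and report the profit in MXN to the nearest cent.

Profit: MXN 470,020.11

Profitable loop is MXN → CNY → KRW → MXN:
MXN 32,138,000.00 ÷ 2.783 = CNY 11,547,969.82
CNY 11,547,969.82 × 193.0 = KRW 2,228,758,175
KRW 2,228,758,175 ÷ 68.35 = MXN 32,608,020.11
Profit = MXN 32,608,020.11 − MXN 32,138,000.00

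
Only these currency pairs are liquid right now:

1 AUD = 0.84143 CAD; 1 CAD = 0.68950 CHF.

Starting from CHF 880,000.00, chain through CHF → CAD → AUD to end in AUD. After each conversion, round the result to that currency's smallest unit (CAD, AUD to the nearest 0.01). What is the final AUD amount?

CHF 880,000.00 ÷ 0.68950 = CAD 1,276,287.16
CAD 1,276,287.16 ÷ 0.84143 = AUD 1,516,807.29

AUD 1,516,807.29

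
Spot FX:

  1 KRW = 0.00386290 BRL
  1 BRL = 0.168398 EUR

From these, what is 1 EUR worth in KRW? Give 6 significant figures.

EUR/KRW = 1537.27

1 EUR ÷ 0.168398 = 5.93831 BRL
5.93831 BRL ÷ 0.00386290 = 1537.27 KRW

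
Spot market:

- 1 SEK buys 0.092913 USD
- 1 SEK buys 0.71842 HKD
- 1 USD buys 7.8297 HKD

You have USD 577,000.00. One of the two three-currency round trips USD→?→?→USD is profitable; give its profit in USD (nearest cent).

Profitable loop is USD → HKD → SEK → USD:
USD 577,000.00 × 7.8297 = HKD 4,517,736.90
HKD 4,517,736.90 ÷ 0.71842 = SEK 6,288,434.20
SEK 6,288,434.20 × 0.092913 = USD 584,277.29
Profit = USD 584,277.29 − USD 577,000.00

Profit: USD 7,277.29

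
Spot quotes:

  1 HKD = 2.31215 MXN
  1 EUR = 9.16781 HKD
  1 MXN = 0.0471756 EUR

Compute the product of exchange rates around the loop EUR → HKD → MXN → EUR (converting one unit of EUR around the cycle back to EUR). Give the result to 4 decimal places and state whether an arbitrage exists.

Around EUR → HKD → MXN → EUR: 1 × 9.16781 × 2.31215 × 0.0471756 = 0.999998
Product ≈ 1 (deviation 0.000%, within rounding noise).

1.0000 (no arbitrage)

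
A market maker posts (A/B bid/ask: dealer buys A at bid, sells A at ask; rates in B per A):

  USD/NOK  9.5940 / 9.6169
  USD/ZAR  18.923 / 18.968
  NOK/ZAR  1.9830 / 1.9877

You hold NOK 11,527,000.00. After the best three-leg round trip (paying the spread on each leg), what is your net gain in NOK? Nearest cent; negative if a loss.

Best loop NOK → ZAR → USD → NOK:
NOK 11,527,000.00 × 1.9830 (sell NOK at bid) = ZAR 22,858,041.00
ZAR 22,858,041.00 ÷ 18.968 (buy USD at ask) = USD 1,205,084.41
USD 1,205,084.41 × 9.5940 (sell USD at bid) = NOK 11,561,579.78

Net profit: NOK 34,579.78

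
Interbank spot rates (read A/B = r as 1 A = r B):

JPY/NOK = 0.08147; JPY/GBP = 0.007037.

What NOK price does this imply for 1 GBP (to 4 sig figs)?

GBP/NOK = 11.58

1 GBP ÷ 0.007037 = 142.106 JPY
142.106 JPY × 0.08147 = 11.5774 NOK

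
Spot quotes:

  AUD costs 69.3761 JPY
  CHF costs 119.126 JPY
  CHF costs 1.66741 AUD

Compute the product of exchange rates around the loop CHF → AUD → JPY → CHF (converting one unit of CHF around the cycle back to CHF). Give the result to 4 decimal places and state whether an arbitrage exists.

0.9711 (arbitrage exists)

Around CHF → AUD → JPY → CHF: 1 × 1.66741 × 69.3761 ÷ 119.126 = 0.971059
Product < 1; profitable direction is CHF → JPY → AUD → CHF.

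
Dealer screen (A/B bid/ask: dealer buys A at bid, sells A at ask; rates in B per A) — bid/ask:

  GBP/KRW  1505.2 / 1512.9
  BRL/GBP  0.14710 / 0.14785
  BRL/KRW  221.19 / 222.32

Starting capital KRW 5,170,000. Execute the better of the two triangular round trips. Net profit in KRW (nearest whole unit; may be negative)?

Net result: KRW -21,047 (no profitable arbitrage after spreads)

Best loop KRW → BRL → GBP → KRW:
KRW 5,170,000 ÷ 222.32 (buy BRL at ask) = BRL 23,254.77
BRL 23,254.77 × 0.14710 (sell BRL at bid) = GBP 3,420.78
GBP 3,420.78 × 1505.2 (sell GBP at bid) = KRW 5,148,953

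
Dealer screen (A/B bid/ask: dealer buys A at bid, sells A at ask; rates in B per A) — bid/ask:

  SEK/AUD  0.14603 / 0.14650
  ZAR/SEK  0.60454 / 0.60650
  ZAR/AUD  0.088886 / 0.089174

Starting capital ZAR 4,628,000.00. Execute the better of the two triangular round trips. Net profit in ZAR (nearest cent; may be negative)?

Net profit: ZAR 1,757.92

Best loop ZAR → AUD → SEK → ZAR:
ZAR 4,628,000.00 × 0.088886 (sell ZAR at bid) = AUD 411,364.41
AUD 411,364.41 ÷ 0.14650 (buy SEK at ask) = SEK 2,807,948.18
SEK 2,807,948.18 ÷ 0.60650 (buy ZAR at ask) = ZAR 4,629,757.92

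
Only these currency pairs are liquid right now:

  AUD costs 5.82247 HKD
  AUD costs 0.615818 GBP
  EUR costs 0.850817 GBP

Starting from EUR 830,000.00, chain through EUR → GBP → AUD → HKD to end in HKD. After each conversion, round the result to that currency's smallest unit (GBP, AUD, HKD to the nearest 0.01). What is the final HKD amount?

EUR 830,000.00 × 0.850817 = GBP 706,178.11
GBP 706,178.11 ÷ 0.615818 = AUD 1,146,731.84
AUD 1,146,731.84 × 5.82247 = HKD 6,676,811.74

HKD 6,676,811.74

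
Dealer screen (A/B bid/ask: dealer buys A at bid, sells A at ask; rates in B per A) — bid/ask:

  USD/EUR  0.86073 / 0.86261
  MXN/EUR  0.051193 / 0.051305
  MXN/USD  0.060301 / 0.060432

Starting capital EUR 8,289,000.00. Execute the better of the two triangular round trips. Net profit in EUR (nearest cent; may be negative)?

Best loop EUR → MXN → USD → EUR:
EUR 8,289,000.00 ÷ 0.051305 (buy MXN at ask) = MXN 161,563,200.47
MXN 161,563,200.47 × 0.060301 (sell MXN at bid) = USD 9,742,422.55
USD 9,742,422.55 × 0.86073 (sell USD at bid) = EUR 8,385,595.36

Net profit: EUR 96,595.36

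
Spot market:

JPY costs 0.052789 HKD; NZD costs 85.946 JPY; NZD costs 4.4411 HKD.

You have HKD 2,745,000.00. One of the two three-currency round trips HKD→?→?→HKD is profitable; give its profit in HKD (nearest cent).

Profit: HKD 59,276.94

Profitable loop is HKD → NZD → JPY → HKD:
HKD 2,745,000.00 ÷ 4.4411 = NZD 618,090.11
NZD 618,090.11 × 85.946 = JPY 53,122,373
JPY 53,122,373 × 0.052789 = HKD 2,804,276.94
Profit = HKD 2,804,276.94 − HKD 2,745,000.00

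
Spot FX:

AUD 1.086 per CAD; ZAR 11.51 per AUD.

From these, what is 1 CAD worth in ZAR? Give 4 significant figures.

CAD/ZAR = 12.50

1 CAD × 1.086 = 1.086 AUD
1.086 AUD × 11.51 = 12.4999 ZAR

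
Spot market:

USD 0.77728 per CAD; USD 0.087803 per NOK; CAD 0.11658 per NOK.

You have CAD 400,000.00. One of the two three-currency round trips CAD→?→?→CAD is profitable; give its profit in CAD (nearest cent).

Profitable loop is CAD → USD → NOK → CAD:
CAD 400,000.00 × 0.77728 = USD 310,912.00
USD 310,912.00 ÷ 0.087803 = NOK 3,541,017.96
NOK 3,541,017.96 × 0.11658 = CAD 412,811.87
Profit = CAD 412,811.87 − CAD 400,000.00

Profit: CAD 12,811.87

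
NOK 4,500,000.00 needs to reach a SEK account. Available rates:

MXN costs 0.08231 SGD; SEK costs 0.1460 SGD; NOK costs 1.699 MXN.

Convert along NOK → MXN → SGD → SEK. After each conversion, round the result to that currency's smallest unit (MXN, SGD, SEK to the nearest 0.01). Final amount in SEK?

NOK 4,500,000.00 × 1.699 = MXN 7,645,500.00
MXN 7,645,500.00 × 0.08231 = SGD 629,301.10
SGD 629,301.10 ÷ 0.1460 = SEK 4,310,281.51

SEK 4,310,281.51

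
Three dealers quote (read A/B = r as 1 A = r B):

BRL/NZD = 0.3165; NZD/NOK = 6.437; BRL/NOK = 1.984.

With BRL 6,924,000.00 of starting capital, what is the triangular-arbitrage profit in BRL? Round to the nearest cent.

Profit: BRL 186,049.35

Profitable loop is BRL → NZD → NOK → BRL:
BRL 6,924,000.00 × 0.3165 = NZD 2,191,446.00
NZD 2,191,446.00 × 6.437 = NOK 14,106,337.90
NOK 14,106,337.90 ÷ 1.984 = BRL 7,110,049.35
Profit = BRL 7,110,049.35 − BRL 6,924,000.00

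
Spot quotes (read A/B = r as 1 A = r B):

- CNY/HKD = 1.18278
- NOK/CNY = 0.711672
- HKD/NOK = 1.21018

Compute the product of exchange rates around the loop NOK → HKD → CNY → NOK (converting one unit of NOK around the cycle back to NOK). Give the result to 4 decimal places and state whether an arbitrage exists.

Around NOK → HKD → CNY → NOK: 1 ÷ 1.21018 ÷ 1.18278 ÷ 0.711672 = 0.981671
Product < 1; profitable direction is NOK → CNY → HKD → NOK.

0.9817 (arbitrage exists)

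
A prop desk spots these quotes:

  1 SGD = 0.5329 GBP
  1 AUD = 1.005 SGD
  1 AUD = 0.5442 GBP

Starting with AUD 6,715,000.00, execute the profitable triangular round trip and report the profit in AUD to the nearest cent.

Profitable loop is AUD → GBP → SGD → AUD:
AUD 6,715,000.00 × 0.5442 = GBP 3,654,303.00
GBP 3,654,303.00 ÷ 0.5329 = SGD 6,857,389.75
SGD 6,857,389.75 ÷ 1.005 = AUD 6,823,273.39
Profit = AUD 6,823,273.39 − AUD 6,715,000.00

Profit: AUD 108,273.39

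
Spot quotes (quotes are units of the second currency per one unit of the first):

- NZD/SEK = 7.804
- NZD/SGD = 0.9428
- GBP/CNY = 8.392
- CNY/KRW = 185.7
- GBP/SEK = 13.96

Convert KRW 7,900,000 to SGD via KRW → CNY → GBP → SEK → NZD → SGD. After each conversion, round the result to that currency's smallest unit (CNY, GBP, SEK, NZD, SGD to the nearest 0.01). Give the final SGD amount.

KRW 7,900,000 ÷ 185.7 = CNY 42,541.73
CNY 42,541.73 ÷ 8.392 = GBP 5,069.32
GBP 5,069.32 × 13.96 = SEK 70,767.71
SEK 70,767.71 ÷ 7.804 = NZD 9,068.13
NZD 9,068.13 × 0.9428 = SGD 8,549.43

SGD 8,549.43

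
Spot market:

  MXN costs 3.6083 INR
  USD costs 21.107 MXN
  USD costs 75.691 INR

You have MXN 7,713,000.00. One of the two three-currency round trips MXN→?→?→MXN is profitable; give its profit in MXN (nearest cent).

Profit: MXN 47,831.19

Profitable loop is MXN → INR → USD → MXN:
MXN 7,713,000.00 × 3.6083 = INR 27,830,817.90
INR 27,830,817.90 ÷ 75.691 = USD 367,689.92
USD 367,689.92 × 21.107 = MXN 7,760,831.19
Profit = MXN 7,760,831.19 − MXN 7,713,000.00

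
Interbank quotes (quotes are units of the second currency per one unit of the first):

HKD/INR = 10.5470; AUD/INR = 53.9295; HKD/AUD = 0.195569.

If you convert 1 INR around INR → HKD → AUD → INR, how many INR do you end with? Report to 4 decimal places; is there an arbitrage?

Around INR → HKD → AUD → INR: 1 ÷ 10.5470 × 0.195569 × 53.9295 = 0.999994
Product ≈ 1 (deviation 0.001%, within rounding noise).

1.0000 (no arbitrage)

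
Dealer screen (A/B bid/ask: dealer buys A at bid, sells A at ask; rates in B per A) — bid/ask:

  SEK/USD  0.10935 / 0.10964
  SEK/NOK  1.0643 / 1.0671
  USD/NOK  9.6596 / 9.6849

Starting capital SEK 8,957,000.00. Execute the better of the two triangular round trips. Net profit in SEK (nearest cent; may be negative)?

Net profit: SEK 20,645.84

Best loop SEK → NOK → USD → SEK:
SEK 8,957,000.00 × 1.0643 (sell SEK at bid) = NOK 9,532,935.10
NOK 9,532,935.10 ÷ 9.6849 (buy USD at ask) = USD 984,309.09
USD 984,309.09 ÷ 0.10964 (buy SEK at ask) = SEK 8,977,645.84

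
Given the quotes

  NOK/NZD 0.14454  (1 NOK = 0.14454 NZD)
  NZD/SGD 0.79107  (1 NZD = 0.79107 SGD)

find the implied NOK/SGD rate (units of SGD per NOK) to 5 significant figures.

NOK/SGD = 0.11434

1 NOK × 0.14454 = 0.14454 NZD
0.14454 NZD × 0.79107 = 0.114341 SGD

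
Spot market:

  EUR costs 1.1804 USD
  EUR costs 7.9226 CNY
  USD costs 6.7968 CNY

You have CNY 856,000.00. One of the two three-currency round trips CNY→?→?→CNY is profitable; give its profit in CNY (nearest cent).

Profit: CNY 10,841.56

Profitable loop is CNY → EUR → USD → CNY:
CNY 856,000.00 ÷ 7.9226 = EUR 108,045.34
EUR 108,045.34 × 1.1804 = USD 127,536.72
USD 127,536.72 × 6.7968 = CNY 866,841.56
Profit = CNY 866,841.56 − CNY 856,000.00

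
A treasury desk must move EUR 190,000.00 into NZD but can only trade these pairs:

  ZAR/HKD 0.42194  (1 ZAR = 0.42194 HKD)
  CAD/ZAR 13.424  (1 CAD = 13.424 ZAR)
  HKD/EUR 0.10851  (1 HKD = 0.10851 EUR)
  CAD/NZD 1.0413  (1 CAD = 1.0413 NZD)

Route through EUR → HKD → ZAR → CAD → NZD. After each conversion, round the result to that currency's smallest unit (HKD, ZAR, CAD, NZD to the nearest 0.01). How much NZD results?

EUR 190,000.00 ÷ 0.10851 = HKD 1,750,990.69
HKD 1,750,990.69 ÷ 0.42194 = ZAR 4,149,857.06
ZAR 4,149,857.06 ÷ 13.424 = CAD 309,137.15
CAD 309,137.15 × 1.0413 = NZD 321,904.51

NZD 321,904.51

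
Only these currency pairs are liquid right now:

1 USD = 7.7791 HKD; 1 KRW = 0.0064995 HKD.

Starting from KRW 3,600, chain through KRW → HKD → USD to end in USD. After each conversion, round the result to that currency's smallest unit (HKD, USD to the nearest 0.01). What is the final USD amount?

KRW 3,600 × 0.0064995 = HKD 23.40
HKD 23.40 ÷ 7.7791 = USD 3.01

USD 3.01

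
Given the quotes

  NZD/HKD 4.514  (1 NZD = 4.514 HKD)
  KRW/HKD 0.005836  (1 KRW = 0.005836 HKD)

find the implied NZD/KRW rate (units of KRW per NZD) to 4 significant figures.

NZD/KRW = 773.5

1 NZD × 4.514 = 4.514 HKD
4.514 HKD ÷ 0.005836 = 773.475 KRW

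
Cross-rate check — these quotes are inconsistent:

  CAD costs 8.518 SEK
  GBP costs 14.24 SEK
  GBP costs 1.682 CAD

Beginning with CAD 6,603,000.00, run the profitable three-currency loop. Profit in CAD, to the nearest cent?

Profitable loop is CAD → SEK → GBP → CAD:
CAD 6,603,000.00 × 8.518 = SEK 56,244,354.00
SEK 56,244,354.00 ÷ 14.24 = GBP 3,949,743.96
GBP 3,949,743.96 × 1.682 = CAD 6,643,469.34
Profit = CAD 6,643,469.34 − CAD 6,603,000.00

Profit: CAD 40,469.34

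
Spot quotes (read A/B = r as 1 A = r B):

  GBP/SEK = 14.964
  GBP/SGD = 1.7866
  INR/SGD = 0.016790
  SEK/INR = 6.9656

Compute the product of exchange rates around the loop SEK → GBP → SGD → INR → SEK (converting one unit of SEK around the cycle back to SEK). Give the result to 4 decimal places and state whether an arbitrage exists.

1.0209 (arbitrage exists)

Around SEK → GBP → SGD → INR → SEK: 1 ÷ 14.964 × 1.7866 ÷ 0.016790 ÷ 6.9656 = 1.020870
Product > 1; profitable direction is SEK → GBP → SGD → INR → SEK.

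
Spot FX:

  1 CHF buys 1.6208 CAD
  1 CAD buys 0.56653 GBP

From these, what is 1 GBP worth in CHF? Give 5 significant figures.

1 GBP ÷ 0.56653 = 1.76513 CAD
1.76513 CAD ÷ 1.6208 = 1.08905 CHF

GBP/CHF = 1.0890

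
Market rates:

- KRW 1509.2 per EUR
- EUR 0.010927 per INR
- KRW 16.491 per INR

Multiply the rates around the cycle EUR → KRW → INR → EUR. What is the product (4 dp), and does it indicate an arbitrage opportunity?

Around EUR → KRW → INR → EUR: 1 × 1509.2 ÷ 16.491 × 0.010927 = 1.000002
Product ≈ 1 (deviation 0.000%, within rounding noise).

1.0000 (no arbitrage)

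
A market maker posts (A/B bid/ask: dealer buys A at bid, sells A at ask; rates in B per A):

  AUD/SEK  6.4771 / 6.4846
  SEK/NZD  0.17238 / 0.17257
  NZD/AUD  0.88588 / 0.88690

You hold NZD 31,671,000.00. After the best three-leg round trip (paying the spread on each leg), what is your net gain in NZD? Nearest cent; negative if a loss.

Net profit: NZD 239,868.94

Best loop NZD → SEK → AUD → NZD:
NZD 31,671,000.00 ÷ 0.17257 (buy SEK at ask) = SEK 183,525,525.87
SEK 183,525,525.87 ÷ 6.4846 (buy AUD at ask) = AUD 28,301,749.66
AUD 28,301,749.66 ÷ 0.88690 (buy NZD at ask) = NZD 31,910,868.94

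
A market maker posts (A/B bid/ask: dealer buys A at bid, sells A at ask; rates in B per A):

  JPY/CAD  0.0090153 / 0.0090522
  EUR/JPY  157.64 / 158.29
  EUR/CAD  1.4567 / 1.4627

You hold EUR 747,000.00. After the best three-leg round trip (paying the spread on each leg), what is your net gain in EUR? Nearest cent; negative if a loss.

Net profit: EUR 12,421.87

Best loop EUR → CAD → JPY → EUR:
EUR 747,000.00 × 1.4567 (sell EUR at bid) = CAD 1,088,154.90
CAD 1,088,154.90 ÷ 0.0090522 (buy JPY at ask) = JPY 120,208,888
JPY 120,208,888 ÷ 158.29 (buy EUR at ask) = EUR 759,421.87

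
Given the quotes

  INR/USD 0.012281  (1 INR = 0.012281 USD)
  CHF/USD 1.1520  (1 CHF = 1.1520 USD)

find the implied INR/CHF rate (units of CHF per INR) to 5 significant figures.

1 INR × 0.012281 = 0.012281 USD
0.012281 USD ÷ 1.1520 = 0.0106606 CHF

INR/CHF = 0.010661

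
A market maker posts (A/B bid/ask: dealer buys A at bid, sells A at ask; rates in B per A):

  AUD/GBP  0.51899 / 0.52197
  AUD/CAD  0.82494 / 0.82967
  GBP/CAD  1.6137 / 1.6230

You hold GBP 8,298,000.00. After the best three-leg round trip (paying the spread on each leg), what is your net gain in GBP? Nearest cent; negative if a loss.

Best loop GBP → CAD → AUD → GBP:
GBP 8,298,000.00 × 1.6137 (sell GBP at bid) = CAD 13,390,482.60
CAD 13,390,482.60 ÷ 0.82967 (buy AUD at ask) = AUD 16,139,528.49
AUD 16,139,528.49 × 0.51899 (sell AUD at bid) = GBP 8,376,253.89

Net profit: GBP 78,253.89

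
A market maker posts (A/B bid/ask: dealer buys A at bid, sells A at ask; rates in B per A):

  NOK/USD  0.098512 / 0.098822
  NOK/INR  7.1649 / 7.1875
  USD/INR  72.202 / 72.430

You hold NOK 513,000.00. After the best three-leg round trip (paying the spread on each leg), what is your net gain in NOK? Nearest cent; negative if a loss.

Best loop NOK → INR → USD → NOK:
NOK 513,000.00 × 7.1649 (sell NOK at bid) = INR 3,675,593.70
INR 3,675,593.70 ÷ 72.430 (buy USD at ask) = USD 50,746.84
USD 50,746.84 ÷ 0.098822 (buy NOK at ask) = NOK 513,517.65

Net profit: NOK 517.65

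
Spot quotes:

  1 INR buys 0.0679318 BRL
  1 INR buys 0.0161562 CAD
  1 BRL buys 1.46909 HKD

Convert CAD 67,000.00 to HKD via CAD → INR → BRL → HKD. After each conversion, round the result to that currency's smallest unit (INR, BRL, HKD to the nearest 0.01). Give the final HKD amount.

CAD 67,000.00 ÷ 0.0161562 = INR 4,147,014.77
INR 4,147,014.77 × 0.0679318 = BRL 281,714.18
BRL 281,714.18 × 1.46909 = HKD 413,863.48

HKD 413,863.48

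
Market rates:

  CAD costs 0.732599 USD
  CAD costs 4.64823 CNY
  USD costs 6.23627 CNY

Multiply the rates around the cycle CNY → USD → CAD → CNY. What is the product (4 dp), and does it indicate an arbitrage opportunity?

Around CNY → USD → CAD → CNY: 1 ÷ 6.23627 ÷ 0.732599 × 4.64823 = 1.017411
Product > 1; profitable direction is CNY → USD → CAD → CNY.

1.0174 (arbitrage exists)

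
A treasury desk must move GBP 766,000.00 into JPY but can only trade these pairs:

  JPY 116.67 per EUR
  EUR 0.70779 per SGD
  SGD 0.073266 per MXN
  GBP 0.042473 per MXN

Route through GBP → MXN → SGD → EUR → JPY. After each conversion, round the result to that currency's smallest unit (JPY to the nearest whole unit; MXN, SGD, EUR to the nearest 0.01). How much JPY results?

GBP 766,000.00 ÷ 0.042473 = MXN 18,034,986.93
MXN 18,034,986.93 × 0.073266 = SGD 1,321,351.35
SGD 1,321,351.35 × 0.70779 = EUR 935,239.27
EUR 935,239.27 × 116.67 = JPY 109,114,366

JPY 109,114,366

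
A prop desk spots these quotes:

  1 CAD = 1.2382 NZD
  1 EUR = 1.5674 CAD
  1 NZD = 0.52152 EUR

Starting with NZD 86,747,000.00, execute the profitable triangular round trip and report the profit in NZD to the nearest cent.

Profit: NZD 1,053,315.10

Profitable loop is NZD → EUR → CAD → NZD:
NZD 86,747,000.00 × 0.52152 = EUR 45,240,295.44
EUR 45,240,295.44 × 1.5674 = CAD 70,909,639.07
CAD 70,909,639.07 × 1.2382 = NZD 87,800,315.10
Profit = NZD 87,800,315.10 − NZD 86,747,000.00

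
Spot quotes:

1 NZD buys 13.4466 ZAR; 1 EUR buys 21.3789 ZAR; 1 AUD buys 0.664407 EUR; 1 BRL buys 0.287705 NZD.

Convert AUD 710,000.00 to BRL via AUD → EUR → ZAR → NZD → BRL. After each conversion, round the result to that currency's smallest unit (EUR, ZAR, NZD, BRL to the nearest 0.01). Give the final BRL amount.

AUD 710,000.00 × 0.664407 = EUR 471,728.97
EUR 471,728.97 × 21.3789 = ZAR 10,085,046.48
ZAR 10,085,046.48 ÷ 13.4466 = NZD 750,007.18
NZD 750,007.18 ÷ 0.287705 = BRL 2,606,861.82

BRL 2,606,861.82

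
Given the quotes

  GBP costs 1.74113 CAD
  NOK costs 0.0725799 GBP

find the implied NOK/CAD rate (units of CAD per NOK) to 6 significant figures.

1 NOK × 0.0725799 = 0.0725799 GBP
0.0725799 GBP × 1.74113 = 0.126371 CAD

NOK/CAD = 0.126371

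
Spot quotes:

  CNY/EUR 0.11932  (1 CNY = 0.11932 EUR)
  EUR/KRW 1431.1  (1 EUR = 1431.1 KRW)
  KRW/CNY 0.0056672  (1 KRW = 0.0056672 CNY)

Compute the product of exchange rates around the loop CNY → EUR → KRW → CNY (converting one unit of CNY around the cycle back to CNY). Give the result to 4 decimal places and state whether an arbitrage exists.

0.9677 (arbitrage exists)

Around CNY → EUR → KRW → CNY: 1 × 0.11932 × 1431.1 × 0.0056672 = 0.967725
Product < 1; profitable direction is CNY → KRW → EUR → CNY.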